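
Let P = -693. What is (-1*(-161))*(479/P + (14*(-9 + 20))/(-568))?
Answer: -4356131/28116 ≈ -154.93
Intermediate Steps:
(-1*(-161))*(479/P + (14*(-9 + 20))/(-568)) = (-1*(-161))*(479/(-693) + (14*(-9 + 20))/(-568)) = 161*(479*(-1/693) + (14*11)*(-1/568)) = 161*(-479/693 + 154*(-1/568)) = 161*(-479/693 - 77/284) = 161*(-189397/196812) = -4356131/28116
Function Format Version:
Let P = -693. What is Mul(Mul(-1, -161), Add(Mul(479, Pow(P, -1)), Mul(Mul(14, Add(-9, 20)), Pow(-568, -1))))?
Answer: Rational(-4356131, 28116) ≈ -154.93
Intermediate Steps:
Mul(Mul(-1, -161), Add(Mul(479, Pow(P, -1)), Mul(Mul(14, Add(-9, 20)), Pow(-568, -1)))) = Mul(Mul(-1, -161), Add(Mul(479, Pow(-693, -1)), Mul(Mul(14, Add(-9, 20)), Pow(-568, -1)))) = Mul(161, Add(Mul(479, Rational(-1, 693)), Mul(Mul(14, 11), Rational(-1, 568)))) = Mul(161, Add(Rational(-479, 693), Mul(154, Rational(-1, 568)))) = Mul(161, Add(Rational(-479, 693), Rational(-77, 284))) = Mul(161, Rational(-189397, 196812)) = Rational(-4356131, 28116)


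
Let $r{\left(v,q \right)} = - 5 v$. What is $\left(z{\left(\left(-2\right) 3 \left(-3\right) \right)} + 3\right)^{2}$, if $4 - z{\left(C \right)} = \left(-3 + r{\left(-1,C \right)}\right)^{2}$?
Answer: $9$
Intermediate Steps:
$z{\left(C \right)} = 0$ ($z{\left(C \right)} = 4 - \left(-3 - -5\right)^{2} = 4 - \left(-3 + 5\right)^{2} = 4 - 2^{2} = 4 - 4 = 0$)
$\left(z{\left(\left(-2\right) 3 \left(-3\right) \right)} + 3\right)^{2} = \left(0 + 3\right)^{2} = 3^{2} = 9$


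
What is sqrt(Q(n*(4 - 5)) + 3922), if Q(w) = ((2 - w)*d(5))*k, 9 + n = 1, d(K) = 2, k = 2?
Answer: sqrt(3898) ≈ 62.434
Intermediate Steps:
n = -8 (n = -9 + 1 = -8)
Q(w) = 8 - 4*w (Q(w) = ((2 - w)*2)*2 = (4 - 2*w)*2 = 8 - 4*w)
sqrt(Q(n*(4 - 5)) + 3922) = sqrt((8 - (-32)*(4 - 5)) + 3922) = sqrt((8 - (-32)*(-1)) + 3922) = sqrt((8 - 4*8) + 3922) = sqrt((8 - 32) + 3922) = sqrt(-24 + 3922) = sqrt(3898)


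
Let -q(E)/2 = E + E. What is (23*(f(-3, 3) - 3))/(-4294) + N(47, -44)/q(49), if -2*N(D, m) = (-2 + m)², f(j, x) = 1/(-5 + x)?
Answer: 2279415/420812 ≈ 5.4167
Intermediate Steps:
q(E) = -4*E (q(E) = -2*(E + E) = -4*E)
N(D, m) = -(-2 + m)²/2
(23*(f(-3, 3) - 3))/(-4294) + N(47, -44)/q(49) = (23*(1/(-5 + 3) - 3))/(-4294) + (-(-2 - 44)²/2)/((-4*49)) = (23*(1/(-2) - 3))*(-1/4294) - ½*(-46)²/(-196) = (23*(-½ - 3))*(-1/4294) - ½*2116*(-1/196) = (23*(-7/2))*(-1/4294) - 1058*(-1/196) = -161/2*(-1/4294) + 529/98 = 161/8588 + 529/98 = 2279415/420812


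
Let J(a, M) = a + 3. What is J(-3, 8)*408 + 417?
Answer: 417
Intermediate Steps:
J(a, M) = 3 + a
J(-3, 8)*408 + 417 = (3 - 3)*408 + 417 = 0*408 + 417 = 0 + 417 = 417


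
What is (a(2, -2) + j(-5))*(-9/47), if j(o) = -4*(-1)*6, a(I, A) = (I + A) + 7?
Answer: -279/47 ≈ -5.9362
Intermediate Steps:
a(I, A) = 7 + A + I (a(I, A) = (A + I) + 7 = 7 + A + I)
j(o) = 24 (j(o) = 4*6 = 24)
(a(2, -2) + j(-5))*(-9/47) = ((7 - 2 + 2) + 24)*(-9/47) = (7 + 24)*(-9*1/47) = 31*(-9/47) = -279/47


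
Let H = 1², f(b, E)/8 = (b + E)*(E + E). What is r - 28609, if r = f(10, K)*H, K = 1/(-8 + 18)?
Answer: -714821/25 ≈ -28593.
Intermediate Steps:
K = ⅒ (K = 1/10 = ⅒ ≈ 0.10000)
f(b, E) = 16*E*(E + b) (f(b, E) = 8*((b + E)*(E + E)) = 8*((E + b)*(2*E)) = 8*(2*E*(E + b)) = 16*E*(E + b))
H = 1
r = 404/25 (r = (16*(⅒)*(⅒ + 10))*1 = (16*(⅒)*(101/10))*1 = (404/25)*1 = 404/25 ≈ 16.160)
r - 28609 = 404/25 - 28609 = -714821/25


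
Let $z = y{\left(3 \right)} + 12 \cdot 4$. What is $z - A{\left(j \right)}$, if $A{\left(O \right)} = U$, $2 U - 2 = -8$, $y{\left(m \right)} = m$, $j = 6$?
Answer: $54$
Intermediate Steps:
$U = -3$ ($U = 1 + \frac{1}{2} \left(-8\right) = 1 - 4 = -3$)
$A{\left(O \right)} = -3$
$z = 51$ ($z = 3 + 12 \cdot 4 = 3 + 48 = 51$)
$z - A{\left(j \right)} = 51 - -3 = 51 + 3 = 54$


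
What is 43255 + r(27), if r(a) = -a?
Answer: 43228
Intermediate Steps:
43255 + r(27) = 43255 - 1*27 = 43255 - 27 = 43228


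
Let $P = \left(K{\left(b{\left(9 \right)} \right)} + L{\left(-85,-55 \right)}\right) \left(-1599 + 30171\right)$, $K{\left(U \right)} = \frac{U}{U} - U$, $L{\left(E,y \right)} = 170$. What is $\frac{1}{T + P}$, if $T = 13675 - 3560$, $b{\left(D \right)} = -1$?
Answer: $\frac{1}{4924499} \approx 2.0307 \cdot 10^{-7}$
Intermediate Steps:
$K{\left(U \right)} = 1 - U$
$T = 10115$ ($T = 13675 - 3560 = 10115$)
$P = 4914384$ ($P = \left(\left(1 - -1\right) + 170\right) \left(-1599 + 30171\right) = \left(\left(1 + 1\right) + 170\right) 28572 = \left(2 + 170\right) 28572 = 172 \cdot 28572 = 4914384$)
$\frac{1}{T + P} = \frac{1}{10115 + 4914384} = \frac{1}{4924499}$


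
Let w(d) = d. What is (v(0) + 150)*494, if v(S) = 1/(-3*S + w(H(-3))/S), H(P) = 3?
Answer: 74100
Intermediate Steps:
v(S) = 1/(-3*S + 3/S)
(v(0) + 150)*494 = (-1*0/(-3 + 3*0**2) + 150)*494 = (-1*0/(-3 + 3*0) + 150)*494 = (-1*0/(-3 + 0) + 150)*494 = (-1*0/(-3) + 150)*494 = (-1*0*(-1/3) + 150)*494 = (0 + 150)*494 = 150*494 = 74100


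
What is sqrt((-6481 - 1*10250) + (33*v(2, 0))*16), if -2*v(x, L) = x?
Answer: I*sqrt(17259) ≈ 131.37*I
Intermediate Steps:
v(x, L) = -x/2
sqrt((-6481 - 1*10250) + (33*v(2, 0))*16) = sqrt((-6481 - 1*10250) + (33*(-1/2*2))*16) = sqrt((-6481 - 10250) + (33*(-1))*16) = sqrt(-16731 - 33*16) = sqrt(-16731 - 528) = sqrt(-17259) = I*sqrt(17259)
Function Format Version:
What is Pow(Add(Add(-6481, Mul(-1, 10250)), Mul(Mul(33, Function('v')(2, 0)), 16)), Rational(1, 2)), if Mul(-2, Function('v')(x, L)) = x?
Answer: Mul(I, Pow(17259, Rational(1, 2))) ≈ Mul(131.37, I)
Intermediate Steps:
Function('v')(x, L) = Mul(Rational(-1, 2), x)
Pow(Add(Add(-6481, Mul(-1, 10250)), Mul(Mul(33, Function('v')(2, 0)), 16)), Rational(1, 2)) = Pow(Add(Add(-6481, Mul(-1, 10250)), Mul(Mul(33, Mul(Rational(-1, 2), 2)), 16)), Rational(1, 2)) = Pow(Add(Add(-6481, -10250), Mul(Mul(33, -1), 16)), Rational(1, 2)) = Pow(Add(-16731, Mul(-33, 16)), Rational(1, 2)) = Pow(Add(-16731, -528), Rational(1, 2)) = Pow(-17259, Rational(1, 2)) = Mul(I, Pow(17259, Rational(1, 2)))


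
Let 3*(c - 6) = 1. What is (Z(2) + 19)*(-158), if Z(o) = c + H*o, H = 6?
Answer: -17696/3 ≈ -5898.7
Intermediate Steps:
c = 19/3 (c = 6 + (1/3)*1 = 6 + 1/3 = 19/3 ≈ 6.3333)
Z(o) = 19/3 + 6*o
(Z(2) + 19)*(-158) = ((19/3 + 6*2) + 19)*(-158) = ((19/3 + 12) + 19)*(-158) = (55/3 + 19)*(-158) = (112/3)*(-158) = -17696/3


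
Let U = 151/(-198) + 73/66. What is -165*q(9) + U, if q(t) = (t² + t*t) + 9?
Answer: -2793251/99 ≈ -28215.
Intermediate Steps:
q(t) = 9 + 2*t² (q(t) = (t² + t²) + 9 = 2*t² + 9 = 9 + 2*t²)
U = 34/99 (U = 151*(-1/198) + 73*(1/66) = -151/198 + 73/66 = 34/99 ≈ 0.34343)
-165*q(9) + U = -165*(9 + 2*9²) + 34/99 = -165*(9 + 2*81) + 34/99 = -165*(9 + 162) + 34/99 = -165*171 + 34/99 = -28215 + 34/99 = -2793251/99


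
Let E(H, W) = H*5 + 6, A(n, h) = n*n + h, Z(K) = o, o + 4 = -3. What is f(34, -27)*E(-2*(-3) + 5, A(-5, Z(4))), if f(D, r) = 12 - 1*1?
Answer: 671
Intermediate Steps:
o = -7 (o = -4 - 3 = -7)
Z(K) = -7
A(n, h) = h + n**2 (A(n, h) = n**2 + h = h + n**2)
f(D, r) = 11 (f(D, r) = 12 - 1 = 11)
E(H, W) = 6 + 5*H (E(H, W) = 5*H + 6 = 6 + 5*H)
f(34, -27)*E(-2*(-3) + 5, A(-5, Z(4))) = 11*(6 + 5*(-2*(-3) + 5)) = 11*(6 + 5*(6 + 5)) = 11*(6 + 5*11) = 11*(6 + 55) = 11*61 = 671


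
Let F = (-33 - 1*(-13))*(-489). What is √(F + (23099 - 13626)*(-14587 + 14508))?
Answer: I*√738587 ≈ 859.41*I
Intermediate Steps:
F = 9780 (F = (-33 + 13)*(-489) = -20*(-489) = 9780)
√(F + (23099 - 13626)*(-14587 + 14508)) = √(9780 + (23099 - 13626)*(-14587 + 14508)) = √(9780 + 9473*(-79)) = √(9780 - 748367) = √(-738587) = I*√738587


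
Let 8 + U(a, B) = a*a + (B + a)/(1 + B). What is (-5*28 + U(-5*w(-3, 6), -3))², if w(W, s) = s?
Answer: 2362369/4 ≈ 5.9059e+5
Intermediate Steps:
U(a, B) = -8 + a² + (B + a)/(1 + B) (U(a, B) = -8 + (a*a + (B + a)/(1 + B)) = -8 + (a² + (B + a)/(1 + B)) = -8 + a² + (B + a)/(1 + B))
(-5*28 + U(-5*w(-3, 6), -3))² = (-5*28 + (-8 - 5*6 + (-5*6)² - 7*(-3) - 3*(-5*6)²)/(1 - 3))² = (-140 + (-8 - 30 + (-30)² + 21 - 3*(-30)²)/(-2))² = (-140 - (-8 - 30 + 900 + 21 - 3*900)/2)² = (-140 - (-8 - 30 + 900 + 21 - 2700)/2)² = (-140 - ½*(-1817))² = (-140 + 1817/2)² = (1537/2)² = 2362369/4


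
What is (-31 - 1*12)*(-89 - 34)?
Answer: 5289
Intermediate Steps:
(-31 - 1*12)*(-89 - 34) = (-31 - 12)*(-123) = -43*(-123) = 5289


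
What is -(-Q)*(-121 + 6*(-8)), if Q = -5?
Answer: 845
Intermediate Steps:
-(-Q)*(-121 + 6*(-8)) = -(-1*(-5))*(-121 + 6*(-8)) = -5*(-121 - 48) = -5*(-169) = -1*(-845) = 845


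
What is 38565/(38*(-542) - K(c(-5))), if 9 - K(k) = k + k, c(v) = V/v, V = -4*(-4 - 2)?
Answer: -192825/103073 ≈ -1.8708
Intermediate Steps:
V = 24 (V = -4*(-6) = 24)
c(v) = 24/v
K(k) = 9 - 2*k (K(k) = 9 - (k + k) = 9 - 2*k)
38565/(38*(-542) - K(c(-5))) = 38565/(38*(-542) - (9 - 48/(-5))) = 38565/(-20596 - (9 - 48*(-1)/5)) = 38565/(-20596 - (9 - 2*(-24/5))) = 38565/(-20596 - (9 + 48/5)) = 38565/(-20596 - 1*93/5) = 38565/(-20596 - 93/5) = 38565/(-103073/5) = 38565*(-5/103073) = -192825/103073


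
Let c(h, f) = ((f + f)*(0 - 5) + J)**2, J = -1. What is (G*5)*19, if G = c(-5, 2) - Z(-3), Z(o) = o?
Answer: 42180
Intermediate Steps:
c(h, f) = (-1 - 10*f)**2 (c(h, f) = ((f + f)*(0 - 5) - 1)**2 = ((2*f)*(-5) - 1)**2 = (-10*f - 1)**2 = (-1 - 10*f)**2)
G = 444 (G = (1 + 10*2)**2 - 1*(-3) = (1 + 20)**2 + 3 = 21**2 + 3 = 441 + 3 = 444)
(G*5)*19 = (444*5)*19 = 2220*19 = 42180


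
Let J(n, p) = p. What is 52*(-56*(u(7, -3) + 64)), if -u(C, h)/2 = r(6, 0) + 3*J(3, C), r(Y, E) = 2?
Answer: -52416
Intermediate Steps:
u(C, h) = -4 - 6*C (u(C, h) = -2*(2 + 3*C) = -4 - 6*C)
52*(-56*(u(7, -3) + 64)) = 52*(-56*((-4 - 6*7) + 64)) = 52*(-56*((-4 - 42) + 64)) = 52*(-56*(-46 + 64)) = 52*(-56*18) = 52*(-1008) = -52416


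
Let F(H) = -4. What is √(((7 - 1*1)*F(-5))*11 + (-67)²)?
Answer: 65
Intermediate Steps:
√(((7 - 1*1)*F(-5))*11 + (-67)²) = √(((7 - 1*1)*(-4))*11 + (-67)²) = √(((7 - 1)*(-4))*11 + 4489) = √((6*(-4))*11 + 4489) = √(-24*11 + 4489) = √(-264 + 4489) = √4225 = 65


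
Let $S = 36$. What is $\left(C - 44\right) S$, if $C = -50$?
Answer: $-3384$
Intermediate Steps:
$\left(C - 44\right) S = \left(-50 - 44\right) 36 = \left(-94\right) 36 = -3384$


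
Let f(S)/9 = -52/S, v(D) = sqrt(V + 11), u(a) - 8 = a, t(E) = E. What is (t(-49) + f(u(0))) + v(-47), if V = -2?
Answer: -209/2 ≈ -104.50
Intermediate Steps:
u(a) = 8 + a
v(D) = 3 (v(D) = sqrt(-2 + 11) = sqrt(9) = 3)
f(S) = -468/S (f(S) = 9*(-52/S) = -468/S)
(t(-49) + f(u(0))) + v(-47) = (-49 - 468/(8 + 0)) + 3 = (-49 - 468/8) + 3 = (-49 - 468*1/8) + 3 = (-49 - 117/2) + 3 = -215/2 + 3 = -209/2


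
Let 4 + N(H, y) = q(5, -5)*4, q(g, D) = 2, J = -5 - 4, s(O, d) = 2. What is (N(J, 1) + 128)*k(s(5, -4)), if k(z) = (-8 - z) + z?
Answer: -1056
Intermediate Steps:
k(z) = -8
J = -9
N(H, y) = 4 (N(H, y) = -4 + 2*4 = -4 + 8 = 4)
(N(J, 1) + 128)*k(s(5, -4)) = (4 + 128)*(-8) = 132*(-8) = -1056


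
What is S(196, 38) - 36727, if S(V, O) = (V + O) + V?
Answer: -36297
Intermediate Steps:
S(V, O) = O + 2*V (S(V, O) = (O + V) + V = O + 2*V)
S(196, 38) - 36727 = (38 + 2*196) - 36727 = (38 + 392) - 36727 = 430 - 36727 = -36297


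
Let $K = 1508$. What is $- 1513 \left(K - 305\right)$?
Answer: $-1820139$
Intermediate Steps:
$- 1513 \left(K - 305\right) = - 1513 \left(1508 - 305\right) = \left(-1513\right) 1203 = -1820139$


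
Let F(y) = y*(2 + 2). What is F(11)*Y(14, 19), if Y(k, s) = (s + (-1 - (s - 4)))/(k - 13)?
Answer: 132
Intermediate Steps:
F(y) = 4*y (F(y) = y*4 = 4*y)
Y(k, s) = 3/(-13 + k) (Y(k, s) = (s + (-1 - (-4 + s)))/(-13 + k) = (s + (-1 + (4 - s)))/(-13 + k) = (s + (3 - s))/(-13 + k) = 3/(-13 + k))
F(11)*Y(14, 19) = (4*11)*(3/(-13 + 14)) = 44*(3/1) = 44*(3*1) = 44*3 = 132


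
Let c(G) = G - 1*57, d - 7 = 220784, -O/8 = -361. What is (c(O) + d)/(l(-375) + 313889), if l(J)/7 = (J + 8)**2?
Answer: 111811/628356 ≈ 0.17794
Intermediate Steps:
O = 2888 (O = -8*(-361) = 2888)
d = 220791 (d = 7 + 220784 = 220791)
c(G) = -57 + G (c(G) = G - 57 = -57 + G)
l(J) = 7*(8 + J)**2 (l(J) = 7*(J + 8)**2 = 7*(8 + J)**2)
(c(O) + d)/(l(-375) + 313889) = ((-57 + 2888) + 220791)/(7*(8 - 375)**2 + 313889) = (2831 + 220791)/(7*(-367)**2 + 313889) = 223622/(7*134689 + 313889) = 223622/(942823 + 313889) = 223622/1256712 = 223622*(1/1256712) = 111811/628356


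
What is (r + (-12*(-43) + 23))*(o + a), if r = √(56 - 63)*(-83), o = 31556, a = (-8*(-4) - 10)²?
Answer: 17269560 - 2659320*I*√7 ≈ 1.727e+7 - 7.0359e+6*I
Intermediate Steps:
a = 484 (a = (32 - 10)² = 22² = 484)
r = -83*I*√7 (r = √(-7)*(-83) = (I*√7)*(-83) = -83*I*√7 ≈ -219.6*I)
(r + (-12*(-43) + 23))*(o + a) = (-83*I*√7 + (-12*(-43) + 23))*(31556 + 484) = (-83*I*√7 + (516 + 23))*32040 = (-83*I*√7 + 539)*32040 = (539 - 83*I*√7)*32040 = 17269560 - 2659320*I*√7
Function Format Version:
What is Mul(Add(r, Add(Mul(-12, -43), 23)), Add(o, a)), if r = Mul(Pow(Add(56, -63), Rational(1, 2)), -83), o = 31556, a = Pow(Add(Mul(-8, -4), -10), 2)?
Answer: Add(17269560, Mul(-2659320, I, Pow(7, Rational(1, 2)))) ≈ Add(1.7270e+7, Mul(-7.0359e+6, I))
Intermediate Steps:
a = 484 (a = Pow(Add(32, -10), 2) = Pow(22, 2) = 484)
r = Mul(-83, I, Pow(7, Rational(1, 2))) (r = Mul(Pow(-7, Rational(1, 2)), -83) = Mul(Mul(I, Pow(7, Rational(1, 2))), -83) = Mul(-83, I, Pow(7, Rational(1, 2))) ≈ Mul(-219.60, I))
Mul(Add(r, Add(Mul(-12, -43), 23)), Add(o, a)) = Mul(Add(Mul(-83, I, Pow(7, Rational(1, 2))), Add(Mul(-12, -43), 23)), Add(31556, 484)) = Mul(Add(Mul(-83, I, Pow(7, Rational(1, 2))), Add(516, 23)), 32040) = Mul(Add(Mul(-83, I, Pow(7, Rational(1, 2))), 539), 32040) = Mul(Add(539, Mul(-83, I, Pow(7, Rational(1, 2)))), 32040) = Add(17269560, Mul(-2659320, I, Pow(7, Rational(1, 2))))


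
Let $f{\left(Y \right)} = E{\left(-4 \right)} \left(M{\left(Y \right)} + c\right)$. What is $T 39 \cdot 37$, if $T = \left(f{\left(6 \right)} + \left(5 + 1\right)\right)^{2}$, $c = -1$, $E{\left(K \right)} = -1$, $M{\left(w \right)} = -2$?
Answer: $116883$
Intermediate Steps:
$f{\left(Y \right)} = 3$ ($f{\left(Y \right)} = - (-2 - 1) = \left(-1\right) \left(-3\right) = 3$)
$T = 81$ ($T = \left(3 + \left(5 + 1\right)\right)^{2} = \left(3 + 6\right)^{2} = 9^{2} = 81$)
$T 39 \cdot 37 = 81 \cdot 39 \cdot 37 = 3159 \cdot 37 = 116883$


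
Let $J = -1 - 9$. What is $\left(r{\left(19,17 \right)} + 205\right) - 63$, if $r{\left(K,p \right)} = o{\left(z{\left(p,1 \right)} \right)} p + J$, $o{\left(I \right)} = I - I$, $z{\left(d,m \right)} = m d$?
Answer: $132$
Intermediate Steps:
$z{\left(d,m \right)} = d m$
$o{\left(I \right)} = 0$
$J = -10$
$r{\left(K,p \right)} = -10$ ($r{\left(K,p \right)} = 0 p - 10 = 0 - 10 = -10$)
$\left(r{\left(19,17 \right)} + 205\right) - 63 = \left(-10 + 205\right) - 63 = 195 - 63 = 132$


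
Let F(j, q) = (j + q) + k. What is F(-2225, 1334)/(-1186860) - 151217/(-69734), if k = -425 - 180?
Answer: 44894432671/20691123810 ≈ 2.1697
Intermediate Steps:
k = -605
F(j, q) = -605 + j + q (F(j, q) = (j + q) - 605 = -605 + j + q)
F(-2225, 1334)/(-1186860) - 151217/(-69734) = (-605 - 2225 + 1334)/(-1186860) - 151217/(-69734) = -1496*(-1/1186860) - 151217*(-1/69734) = 374/296715 + 151217/69734 = 44894432671/20691123810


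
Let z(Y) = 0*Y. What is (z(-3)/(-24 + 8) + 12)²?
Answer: 144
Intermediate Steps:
z(Y) = 0
(z(-3)/(-24 + 8) + 12)² = (0/(-24 + 8) + 12)² = (0/(-16) + 12)² = (-1/16*0 + 12)² = (0 + 12)² = 12² = 144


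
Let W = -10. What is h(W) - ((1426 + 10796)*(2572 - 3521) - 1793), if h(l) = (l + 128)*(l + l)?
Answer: 11598111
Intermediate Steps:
h(l) = 2*l*(128 + l) (h(l) = (128 + l)*(2*l) = 2*l*(128 + l))
h(W) - ((1426 + 10796)*(2572 - 3521) - 1793) = 2*(-10)*(128 - 10) - ((1426 + 10796)*(2572 - 3521) - 1793) = 2*(-10)*118 - (12222*(-949) - 1793) = -2360 - (-11598678 - 1793) = -2360 - 1*(-11600471) = -2360 + 11600471 = 11598111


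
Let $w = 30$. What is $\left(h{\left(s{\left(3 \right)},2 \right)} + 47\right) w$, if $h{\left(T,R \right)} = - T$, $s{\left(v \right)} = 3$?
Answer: $1320$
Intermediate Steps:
$\left(h{\left(s{\left(3 \right)},2 \right)} + 47\right) w = \left(\left(-1\right) 3 + 47\right) 30 = \left(-3 + 47\right) 30 = 44 \cdot 30 = 1320$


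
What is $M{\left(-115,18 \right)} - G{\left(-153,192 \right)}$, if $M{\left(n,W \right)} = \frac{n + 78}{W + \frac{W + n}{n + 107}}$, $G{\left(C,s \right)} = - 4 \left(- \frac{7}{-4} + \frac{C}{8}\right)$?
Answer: $- \frac{34091}{482} \approx -70.728$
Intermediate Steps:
$G{\left(C,s \right)} = -7 - \frac{C}{2}$ ($G{\left(C,s \right)} = - 4 \left(\left(-7\right) \left(- \frac{1}{4}\right) + C \frac{1}{8}\right) = - 4 \left(\frac{7}{4} + \frac{C}{8}\right) = -7 - \frac{C}{2}$)
$M{\left(n,W \right)} = \frac{78 + n}{W + \frac{W + n}{107 + n}}$
$M{\left(-115,18 \right)} - G{\left(-153,192 \right)} = \frac{8346 + \left(-115\right)^{2} + 185 \left(-115\right)}{-115 + 108 \cdot 18 + 18 \left(-115\right)} - \left(-7 - - \frac{153}{2}\right) = \frac{8346 + 13225 - 21275}{-115 + 1944 - 2070} - \left(-7 + \frac{153}{2}\right) = \frac{1}{-241} \cdot 296 - \frac{139}{2} = \left(- \frac{1}{241}\right) 296 - \frac{139}{2} = - \frac{296}{241} - \frac{139}{2} = - \frac{34091}{482}$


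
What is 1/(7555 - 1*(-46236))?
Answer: 1/53791 ≈ 1.8590e-5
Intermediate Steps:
1/(7555 - 1*(-46236)) = 1/(7555 + 46236) = 1/53791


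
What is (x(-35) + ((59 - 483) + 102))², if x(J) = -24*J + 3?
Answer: 271441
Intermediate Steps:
x(J) = 3 - 24*J
(x(-35) + ((59 - 483) + 102))² = ((3 - 24*(-35)) + ((59 - 483) + 102))² = ((3 + 840) + (-424 + 102))² = (843 - 322)² = 521² = 271441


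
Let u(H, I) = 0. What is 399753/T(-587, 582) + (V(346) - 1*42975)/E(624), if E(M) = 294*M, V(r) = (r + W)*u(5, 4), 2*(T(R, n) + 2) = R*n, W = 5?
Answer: -8964225877/3481974496 ≈ -2.5745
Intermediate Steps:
T(R, n) = -2 + R*n/2 (T(R, n) = -2 + (R*n)/2 = -2 + R*n/2)
V(r) = 0 (V(r) = (r + 5)*0 = (5 + r)*0 = 0)
399753/T(-587, 582) + (V(346) - 1*42975)/E(624) = 399753/(-2 + (½)*(-587)*582) + (0 - 1*42975)/((294*624)) = 399753/(-2 - 170817) + (0 - 42975)/183456 = 399753/(-170819) - 42975*1/183456 = 399753*(-1/170819) - 4775/20384 = -399753/170819 - 4775/20384 = -8964225877/3481974496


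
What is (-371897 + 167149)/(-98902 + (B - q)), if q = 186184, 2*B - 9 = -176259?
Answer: 204748/373211 ≈ 0.54861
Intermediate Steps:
B = -88125 (B = 9/2 + (1/2)*(-176259) = 9/2 - 176259/2 = -88125)
(-371897 + 167149)/(-98902 + (B - q)) = (-371897 + 167149)/(-98902 + (-88125 - 1*186184)) = -204748/(-98902 + (-88125 - 186184)) = -204748/(-98902 - 274309) = -204748/(-373211) = -204748*(-1/373211) = 204748/373211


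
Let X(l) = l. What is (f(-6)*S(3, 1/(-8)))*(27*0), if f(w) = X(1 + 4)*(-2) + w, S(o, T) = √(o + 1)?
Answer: 0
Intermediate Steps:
S(o, T) = √(1 + o)
f(w) = -10 + w (f(w) = (1 + 4)*(-2) + w = 5*(-2) + w = -10 + w)
(f(-6)*S(3, 1/(-8)))*(27*0) = ((-10 - 6)*√(1 + 3))*(27*0) = -16*√4*0 = -16*2*0 = -32*0 = 0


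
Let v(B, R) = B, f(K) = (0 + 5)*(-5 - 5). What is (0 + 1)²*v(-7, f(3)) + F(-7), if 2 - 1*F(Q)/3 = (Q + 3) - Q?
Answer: -10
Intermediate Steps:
F(Q) = -3 (F(Q) = 6 - 3*((Q + 3) - Q) = 6 - 3*((3 + Q) - Q) = 6 - 3*3 = 6 - 9 = -3)
f(K) = -50 (f(K) = 5*(-10) = -50)
(0 + 1)²*v(-7, f(3)) + F(-7) = (0 + 1)²*(-7) - 3 = 1²*(-7) - 3 = 1*(-7) - 3 = -7 - 3 = -10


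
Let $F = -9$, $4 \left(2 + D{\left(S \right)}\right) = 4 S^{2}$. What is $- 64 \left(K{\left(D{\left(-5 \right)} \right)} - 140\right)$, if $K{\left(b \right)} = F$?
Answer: $9536$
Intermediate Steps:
$D{\left(S \right)} = -2 + S^{2}$ ($D{\left(S \right)} = -2 + \frac{4 S^{2}}{4} = -2 + S^{2}$)
$K{\left(b \right)} = -9$
$- 64 \left(K{\left(D{\left(-5 \right)} \right)} - 140\right) = - 64 \left(-9 - 140\right) = \left(-64\right) \left(-149\right) = 9536$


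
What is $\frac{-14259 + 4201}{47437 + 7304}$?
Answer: $- \frac{10058}{54741} \approx -0.18374$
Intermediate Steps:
$\frac{-14259 + 4201}{47437 + 7304} = - \frac{10058}{54741}$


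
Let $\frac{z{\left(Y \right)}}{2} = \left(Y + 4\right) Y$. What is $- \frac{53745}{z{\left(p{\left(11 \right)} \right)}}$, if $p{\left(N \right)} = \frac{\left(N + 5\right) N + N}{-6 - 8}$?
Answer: $- \frac{5267010}{24497} \approx -215.01$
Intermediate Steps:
$p{\left(N \right)} = - \frac{N}{14} - \frac{N \left(5 + N\right)}{14}$ ($p{\left(N \right)} = \frac{\left(5 + N\right) N + N}{-14} = \left(N \left(5 + N\right) + N\right) \left(- \frac{1}{14}\right) = \left(N + N \left(5 + N\right)\right) \left(- \frac{1}{14}\right) = - \frac{N}{14} - \frac{N \left(5 + N\right)}{14}$)
$z{\left(Y \right)} = 2 Y \left(4 + Y\right)$ ($z{\left(Y \right)} = 2 \left(Y + 4\right) Y = 2 \left(4 + Y\right) Y = 2 Y \left(4 + Y\right)$)
$- \frac{53745}{z{\left(p{\left(11 \right)} \right)}} = - \frac{53745}{2 \left(\left(- \frac{1}{14}\right) 11 \left(6 + 11\right)\right) \left(4 - \frac{11 \left(6 + 11\right)}{14}\right)} = - \frac{53745}{2 \left(\left(- \frac{1}{14}\right) 11 \cdot 17\right) \left(4 - \frac{11}{14} \cdot 17\right)} = - \frac{53745}{2 \left(- \frac{187}{14}\right) \left(4 - \frac{187}{14}\right)} = - \frac{53745}{2 \left(- \frac{187}{14}\right) \left(- \frac{131}{14}\right)} = - \frac{53745}{\frac{24497}{98}} = \left(-53745\right) \frac{98}{24497} = - \frac{5267010}{24497}$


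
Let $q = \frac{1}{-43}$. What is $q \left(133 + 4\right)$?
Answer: $- \frac{137}{43} \approx -3.186$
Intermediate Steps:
$q = - \frac{1}{43} \approx -0.023256$
$q \left(133 + 4\right) = - \frac{133 + 4}{43} = \left(- \frac{1}{43}\right) 137 = - \frac{137}{43}$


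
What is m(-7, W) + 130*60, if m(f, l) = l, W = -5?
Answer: 7795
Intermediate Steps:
m(-7, W) + 130*60 = -5 + 130*60 = -5 + 7800 = 7795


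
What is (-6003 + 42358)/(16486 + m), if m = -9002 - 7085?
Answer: 36355/399 ≈ 91.115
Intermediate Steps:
m = -16087
(-6003 + 42358)/(16486 + m) = (-6003 + 42358)/(16486 - 16087) = 36355/399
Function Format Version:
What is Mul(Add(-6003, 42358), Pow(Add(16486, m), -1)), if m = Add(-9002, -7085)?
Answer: Rational(36355, 399) ≈ 91.115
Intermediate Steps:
m = -16087
Mul(Add(-6003, 42358), Pow(Add(16486, m), -1)) = Mul(Add(-6003, 42358), Pow(Add(16486, -16087), -1)) = Mul(36355, Pow(399, -1)) = Mul(36355, Rational(1, 399)) = Rational(36355, 399)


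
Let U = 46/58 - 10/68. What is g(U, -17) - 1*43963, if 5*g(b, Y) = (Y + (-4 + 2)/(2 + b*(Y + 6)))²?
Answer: -5565586717246/126756125 ≈ -43908.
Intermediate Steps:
U = 637/986 (U = 46*(1/58) - 10*1/68 = 23/29 - 5/34 = 637/986 ≈ 0.64604)
g(b, Y) = (Y - 2/(2 + b*(6 + Y)))²/5 (g(b, Y) = (Y + (-4 + 2)/(2 + b*(Y + 6)))²/5 = (Y - 2/(2 + b*(6 + Y)))²/5)
g(U, -17) - 1*43963 = (-2 + 2*(-17) + (637/986)*(-17)² + 6*(-17)*(637/986))²/(5*(2 + 6*(637/986) - 17*637/986)²) - 1*43963 = (-2 - 34 + (637/986)*289 - 1911/29)²/(5*(2 + 1911/493 - 637/58)²) - 43963 = (-2 - 34 + 10829/58 - 1911/29)²/(5*(-5035/986)²) - 43963 = (⅕)*(972196/25351225)*(4919/58)² - 43963 = (⅕)*(972196/25351225)*(24196561/3364) - 43963 = 6992806129/126756125 - 43963 = -5565586717246/126756125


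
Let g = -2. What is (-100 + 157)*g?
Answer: -114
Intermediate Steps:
(-100 + 157)*g = (-100 + 157)*(-2) = 57*(-2) = -114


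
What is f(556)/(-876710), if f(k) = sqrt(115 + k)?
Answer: -sqrt(671)/876710 ≈ -2.9546e-5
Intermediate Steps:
f(556)/(-876710) = sqrt(115 + 556)/(-876710) = sqrt(671)*(-1/876710) = -sqrt(671)/876710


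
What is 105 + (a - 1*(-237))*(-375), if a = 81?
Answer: -119145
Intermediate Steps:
105 + (a - 1*(-237))*(-375) = 105 + (81 - 1*(-237))*(-375) = 105 + (81 + 237)*(-375) = 105 + 318*(-375) = 105 - 119250 = -119145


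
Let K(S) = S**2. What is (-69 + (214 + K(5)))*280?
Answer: 47600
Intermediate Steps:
(-69 + (214 + K(5)))*280 = (-69 + (214 + 5**2))*280 = (-69 + (214 + 25))*280 = (-69 + 239)*280 = 170*280 = 47600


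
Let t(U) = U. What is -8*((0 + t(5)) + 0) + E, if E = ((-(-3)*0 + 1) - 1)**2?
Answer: -40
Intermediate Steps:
E = 0 (E = ((-3*0 + 1) - 1)**2 = ((0 + 1) - 1)**2 = (1 - 1)**2 = 0**2 = 0)
-8*((0 + t(5)) + 0) + E = -8*((0 + 5) + 0) + 0 = -8*(5 + 0) + 0 = -8*5 + 0 = -40 + 0 = -40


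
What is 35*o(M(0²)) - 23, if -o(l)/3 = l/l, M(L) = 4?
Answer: -128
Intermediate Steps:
o(l) = -3 (o(l) = -3*l/l = -3*1 = -3)
35*o(M(0²)) - 23 = 35*(-3) - 23 = -105 - 23 = -128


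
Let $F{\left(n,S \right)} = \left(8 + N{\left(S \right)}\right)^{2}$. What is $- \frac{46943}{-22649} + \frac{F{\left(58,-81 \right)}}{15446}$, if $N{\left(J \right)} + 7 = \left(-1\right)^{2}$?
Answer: $\frac{362586087}{174918227} \approx 2.0729$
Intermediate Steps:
$N{\left(J \right)} = -6$ ($N{\left(J \right)} = -7 + \left(-1\right)^{2} = -7 + 1 = -6$)
$F{\left(n,S \right)} = 4$ ($F{\left(n,S \right)} = \left(8 - 6\right)^{2} = 2^{2} = 4$)
$- \frac{46943}{-22649} + \frac{F{\left(58,-81 \right)}}{15446} = - \frac{46943}{-22649} + \frac{4}{15446} = \left(-46943\right) \left(- \frac{1}{22649}\right) + 4 \cdot \frac{1}{15446} = \frac{46943}{22649} + \frac{2}{7723} = \frac{362586087}{174918227}$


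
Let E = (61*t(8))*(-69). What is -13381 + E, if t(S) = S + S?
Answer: -80725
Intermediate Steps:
t(S) = 2*S
E = -67344 (E = (61*(2*8))*(-69) = (61*16)*(-69) = 976*(-69) = -67344)
-13381 + E = -13381 - 67344 = -80725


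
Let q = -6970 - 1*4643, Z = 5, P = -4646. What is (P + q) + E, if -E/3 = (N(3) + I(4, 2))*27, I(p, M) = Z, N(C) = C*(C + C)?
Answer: -18122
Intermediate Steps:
N(C) = 2*C² (N(C) = C*(2*C) = 2*C²)
I(p, M) = 5
q = -11613 (q = -6970 - 4643 = -11613)
E = -1863 (E = -3*(2*3² + 5)*27 = -3*(2*9 + 5)*27 = -3*(18 + 5)*27 = -69*27 = -3*621 = -1863)
(P + q) + E = (-4646 - 11613) - 1863 = -16259 - 1863 = -18122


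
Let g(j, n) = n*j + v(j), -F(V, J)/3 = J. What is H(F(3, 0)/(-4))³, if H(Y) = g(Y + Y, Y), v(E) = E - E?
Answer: 0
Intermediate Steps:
v(E) = 0
F(V, J) = -3*J
g(j, n) = j*n (g(j, n) = n*j + 0 = j*n + 0 = j*n)
H(Y) = 2*Y² (H(Y) = (Y + Y)*Y = (2*Y)*Y = 2*Y²)
H(F(3, 0)/(-4))³ = (2*(-3*0/(-4))²)³ = (2*(0*(-¼))²)³ = (2*0²)³ = (2*0)³ = 0³ = 0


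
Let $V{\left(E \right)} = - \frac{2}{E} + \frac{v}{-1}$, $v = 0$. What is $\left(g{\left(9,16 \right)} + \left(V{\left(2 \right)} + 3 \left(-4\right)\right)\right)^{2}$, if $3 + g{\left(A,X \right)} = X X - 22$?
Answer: $47524$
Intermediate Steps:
$V{\left(E \right)} = - \frac{2}{E}$ ($V{\left(E \right)} = - \frac{2}{E} + \frac{0}{-1} = - \frac{2}{E} + 0 \left(-1\right) = - \frac{2}{E} + 0 = - \frac{2}{E}$)
$g{\left(A,X \right)} = -25 + X^{2}$ ($g{\left(A,X \right)} = -3 + \left(X X - 22\right) = -3 + \left(X^{2} - 22\right) = -3 + \left(-22 + X^{2}\right) = -25 + X^{2}$)
$\left(g{\left(9,16 \right)} + \left(V{\left(2 \right)} + 3 \left(-4\right)\right)\right)^{2} = \left(\left(-25 + 16^{2}\right) - \left(12 + \frac{2}{2}\right)\right)^{2} = \left(\left(-25 + 256\right) - 13\right)^{2} = \left(231 - 13\right)^{2} = 218^{2} = 47524$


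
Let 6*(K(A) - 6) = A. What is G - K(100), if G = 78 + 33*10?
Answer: 1156/3 ≈ 385.33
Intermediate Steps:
K(A) = 6 + A/6
G = 408 (G = 78 + 330 = 408)
G - K(100) = 408 - (6 + (⅙)*100) = 408 - (6 + 50/3) = 408 - 1*68/3 = 408 - 68/3 = 1156/3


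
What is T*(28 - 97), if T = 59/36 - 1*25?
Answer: 19343/12 ≈ 1611.9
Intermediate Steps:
T = -841/36 (T = 59*(1/36) - 25 = 59/36 - 25 = -841/36 ≈ -23.361)
T*(28 - 97) = -841*(28 - 97)/36 = -841/36*(-69) = 19343/12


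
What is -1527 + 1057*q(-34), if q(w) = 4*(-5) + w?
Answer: -58605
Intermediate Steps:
q(w) = -20 + w
-1527 + 1057*q(-34) = -1527 + 1057*(-20 - 34) = -1527 + 1057*(-54) = -1527 - 57078 = -58605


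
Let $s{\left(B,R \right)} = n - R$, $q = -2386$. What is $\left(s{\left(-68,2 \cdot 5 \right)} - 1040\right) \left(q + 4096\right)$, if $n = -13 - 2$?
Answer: $-1821150$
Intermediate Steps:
$n = -15$
$s{\left(B,R \right)} = -15 - R$
$\left(s{\left(-68,2 \cdot 5 \right)} - 1040\right) \left(q + 4096\right) = \left(\left(-15 - 2 \cdot 5\right) - 1040\right) \left(-2386 + 4096\right) = \left(\left(-15 - 10\right) - 1040\right) 1710 = \left(-25 - 1040\right) 1710 = \left(-1065\right) 1710 = -1821150$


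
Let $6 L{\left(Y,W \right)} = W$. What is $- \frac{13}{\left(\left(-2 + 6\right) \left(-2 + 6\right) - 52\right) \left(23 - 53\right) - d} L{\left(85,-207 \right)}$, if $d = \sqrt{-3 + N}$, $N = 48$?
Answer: $\frac{10764}{25919} + \frac{299 \sqrt{5}}{259190} \approx 0.41787$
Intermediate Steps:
$L{\left(Y,W \right)} = \frac{W}{6}$
$d = 3 \sqrt{5}$ ($d = \sqrt{-3 + 48} = \sqrt{45} = 3 \sqrt{5} \approx 6.7082$)
$- \frac{13}{\left(\left(-2 + 6\right) \left(-2 + 6\right) - 52\right) \left(23 - 53\right) - d} L{\left(85,-207 \right)} = - \frac{13}{\left(\left(-2 + 6\right) \left(-2 + 6\right) - 52\right) \left(23 - 53\right) - 3 \sqrt{5}} \cdot \frac{1}{6} \left(-207\right) = - \frac{13}{\left(4 \cdot 4 - 52\right) \left(-30\right) - 3 \sqrt{5}} \left(- \frac{69}{2}\right) = - \frac{13}{\left(16 - 52\right) \left(-30\right) - 3 \sqrt{5}} \left(- \frac{69}{2}\right) = - \frac{13}{\left(-36\right) \left(-30\right) - 3 \sqrt{5}} \left(- \frac{69}{2}\right) = - \frac{13}{1080 - 3 \sqrt{5}} \left(- \frac{69}{2}\right) = \frac{897}{2 \left(1080 - 3 \sqrt{5}\right)}$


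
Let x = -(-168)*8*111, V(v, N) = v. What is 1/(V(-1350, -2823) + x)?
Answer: 1/147834 ≈ 6.7643e-6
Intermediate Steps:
x = 149184 (x = -12*(-112)*111 = 1344*111 = 149184)
1/(V(-1350, -2823) + x) = 1/(-1350 + 149184) = 1/147834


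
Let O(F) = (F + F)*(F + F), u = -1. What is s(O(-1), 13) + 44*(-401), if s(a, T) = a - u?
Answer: -17639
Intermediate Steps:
O(F) = 4*F**2 (O(F) = (2*F)*(2*F) = 4*F**2)
s(a, T) = 1 + a (s(a, T) = a - 1*(-1) = a + 1 = 1 + a)
s(O(-1), 13) + 44*(-401) = (1 + 4*(-1)**2) + 44*(-401) = (1 + 4*1) - 17644 = (1 + 4) - 17644 = 5 - 17644 = -17639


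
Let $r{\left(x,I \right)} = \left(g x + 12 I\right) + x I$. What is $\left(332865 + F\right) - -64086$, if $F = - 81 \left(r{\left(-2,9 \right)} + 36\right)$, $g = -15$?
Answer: $384315$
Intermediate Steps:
$r{\left(x,I \right)} = - 15 x + 12 I + I x$ ($r{\left(x,I \right)} = \left(- 15 x + 12 I\right) + x I = \left(- 15 x + 12 I\right) + I x = - 15 x + 12 I + I x$)
$F = -12636$ ($F = - 81 \left(\left(\left(-15\right) \left(-2\right) + 12 \cdot 9 + 9 \left(-2\right)\right) + 36\right) = - 81 \left(\left(30 + 108 - 18\right) + 36\right) = - 81 \left(120 + 36\right) = \left(-81\right) 156 = -12636$)
$\left(332865 + F\right) - -64086 = \left(332865 - 12636\right) - -64086 = 320229 + \left(-25169 + 89255\right) = 320229 + 64086 = 384315$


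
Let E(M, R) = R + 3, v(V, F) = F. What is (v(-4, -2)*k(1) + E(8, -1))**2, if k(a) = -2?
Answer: 36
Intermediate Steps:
E(M, R) = 3 + R
(v(-4, -2)*k(1) + E(8, -1))**2 = (-2*(-2) + (3 - 1))**2 = (4 + 2)**2 = 6**2 = 36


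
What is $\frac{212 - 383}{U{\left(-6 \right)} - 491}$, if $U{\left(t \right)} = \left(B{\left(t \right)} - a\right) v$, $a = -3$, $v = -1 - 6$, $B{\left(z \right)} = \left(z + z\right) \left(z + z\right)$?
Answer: $\frac{9}{80} \approx 0.1125$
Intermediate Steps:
$B{\left(z \right)} = 4 z^{2}$ ($B{\left(z \right)} = 2 z 2 z = 4 z^{2}$)
$v = -7$ ($v = -1 - 6 = -7$)
$U{\left(t \right)} = -21 - 28 t^{2}$ ($U{\left(t \right)} = \left(4 t^{2} - -3\right) \left(-7\right) = \left(4 t^{2} + 3\right) \left(-7\right) = \left(3 + 4 t^{2}\right) \left(-7\right) = -21 - 28 t^{2}$)
$\frac{212 - 383}{U{\left(-6 \right)} - 491} = \frac{212 - 383}{\left(-21 - 28 \left(-6\right)^{2}\right) - 491} = - \frac{171}{\left(-21 - 1008\right) - 491} = - \frac{171}{-1029 - 491} = - \frac{171}{-1520} = \left(-171\right) \left(- \frac{1}{1520}\right) = \frac{9}{80}$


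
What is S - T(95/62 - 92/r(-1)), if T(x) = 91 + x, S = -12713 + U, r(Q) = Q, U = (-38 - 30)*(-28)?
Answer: -681599/62 ≈ -10994.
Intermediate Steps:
U = 1904 (U = -68*(-28) = 1904)
S = -10809 (S = -12713 + 1904 = -10809)
S - T(95/62 - 92/r(-1)) = -10809 - (91 + (95/62 - 92/(-1))) = -10809 - (91 + (95*(1/62) - 92*(-1))) = -10809 - (91 + (95/62 + 92)) = -10809 - (91 + 5799/62) = -10809 - 1*11441/62 = -10809 - 11441/62 = -681599/62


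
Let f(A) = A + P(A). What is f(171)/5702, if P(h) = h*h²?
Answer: 2500191/2851 ≈ 876.95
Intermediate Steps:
P(h) = h³
f(A) = A + A³
f(171)/5702 = (171 + 171³)/5702 = (171 + 5000211)*(1/5702) = 5000382*(1/5702) = 2500191/2851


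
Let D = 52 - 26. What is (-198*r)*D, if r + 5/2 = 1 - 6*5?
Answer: 162162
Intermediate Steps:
r = -63/2 (r = -5/2 + (1 - 6*5) = -5/2 + (1 - 30) = -5/2 - 29 = -63/2 ≈ -31.500)
D = 26
(-198*r)*D = -198*(-63/2)*26 = 6237*26 = 162162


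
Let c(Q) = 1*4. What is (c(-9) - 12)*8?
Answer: -64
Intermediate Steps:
c(Q) = 4
(c(-9) - 12)*8 = (4 - 12)*8 = -8*8 = -64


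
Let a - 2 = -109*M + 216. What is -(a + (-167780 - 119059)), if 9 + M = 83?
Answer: 294687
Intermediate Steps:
M = 74 (M = -9 + 83 = 74)
a = -7848 (a = 2 + (-109*74 + 216) = 2 + (-8066 + 216) = 2 - 7850 = -7848)
-(a + (-167780 - 119059)) = -(-7848 + (-167780 - 119059)) = -(-7848 - 286839) = -1*(-294687) = 294687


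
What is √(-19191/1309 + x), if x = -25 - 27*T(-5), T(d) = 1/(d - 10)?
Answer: I*√1621844455/6545 ≈ 6.1531*I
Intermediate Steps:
T(d) = 1/(-10 + d)
x = -116/5 (x = -25 - 27/(-10 - 5) = -25 - 27/(-15) = -25 - 27*(-1/15) = -25 + 9/5 = -116/5 ≈ -23.200)
√(-19191/1309 + x) = √(-19191/1309 - 116/5) = √(-247799/6545) = I*√1621844455/6545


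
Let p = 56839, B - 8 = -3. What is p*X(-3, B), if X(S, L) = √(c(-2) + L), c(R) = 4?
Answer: 170517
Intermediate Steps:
B = 5 (B = 8 - 3 = 5)
X(S, L) = √(4 + L)
p*X(-3, B) = 56839*√(4 + 5) = 56839*√9 = 56839*3 = 170517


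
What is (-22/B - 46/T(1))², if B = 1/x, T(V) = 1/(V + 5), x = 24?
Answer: 646416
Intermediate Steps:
T(V) = 1/(5 + V)
B = 1/24 ≈ 0.041667
(-22/B - 46/T(1))² = (-22/1/24 - 46/(1/(5 + 1)))² = (-22*24 - 46/(1/6))² = (-528 - 46/⅙)² = (-528 - 46*6)² = (-528 - 276)² = (-804)² = 646416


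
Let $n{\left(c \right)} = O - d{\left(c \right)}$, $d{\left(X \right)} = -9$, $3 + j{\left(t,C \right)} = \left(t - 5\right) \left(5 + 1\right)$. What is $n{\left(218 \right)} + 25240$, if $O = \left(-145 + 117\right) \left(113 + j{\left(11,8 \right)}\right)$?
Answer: $21161$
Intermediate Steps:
$j{\left(t,C \right)} = -33 + 6 t$ ($j{\left(t,C \right)} = -3 + \left(t - 5\right) \left(5 + 1\right) = -3 + \left(-5 + t\right) 6 = -3 + \left(-30 + 6 t\right) = -33 + 6 t$)
$O = -4088$ ($O = \left(-145 + 117\right) \left(113 + \left(-33 + 6 \cdot 11\right)\right) = - 28 \left(113 + \left(-33 + 66\right)\right) = - 28 \left(113 + 33\right) = \left(-28\right) 146 = -4088$)
$n{\left(c \right)} = -4079$ ($n{\left(c \right)} = -4088 - -9 = -4088 + 9 = -4079$)
$n{\left(218 \right)} + 25240 = -4079 + 25240 = 21161$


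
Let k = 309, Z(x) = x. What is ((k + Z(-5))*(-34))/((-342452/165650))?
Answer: 428039600/85613 ≈ 4999.7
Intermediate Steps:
((k + Z(-5))*(-34))/((-342452/165650)) = ((309 - 5)*(-34))/((-342452/165650)) = (304*(-34))/((-342452*1/165650)) = -10336/(-171226/82825) = -10336*(-82825/171226) = 428039600/85613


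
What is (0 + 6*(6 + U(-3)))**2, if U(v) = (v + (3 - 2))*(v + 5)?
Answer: 144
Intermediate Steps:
U(v) = (1 + v)*(5 + v) (U(v) = (v + 1)*(5 + v) = (1 + v)*(5 + v))
(0 + 6*(6 + U(-3)))**2 = (0 + 6*(6 + (5 + (-3)**2 + 6*(-3))))**2 = (0 + 6*(6 + (5 + 9 - 18)))**2 = (0 + 6*(6 - 4))**2 = (0 + 6*2)**2 = (0 + 12)**2 = 12**2 = 144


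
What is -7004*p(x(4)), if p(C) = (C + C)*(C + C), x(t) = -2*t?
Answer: -1793024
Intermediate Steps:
p(C) = 4*C**2 (p(C) = (2*C)*(2*C) = 4*C**2)
-7004*p(x(4)) = -28016*(-2*4)**2 = -28016*(-8)**2 = -28016*64 = -7004*256 = -1793024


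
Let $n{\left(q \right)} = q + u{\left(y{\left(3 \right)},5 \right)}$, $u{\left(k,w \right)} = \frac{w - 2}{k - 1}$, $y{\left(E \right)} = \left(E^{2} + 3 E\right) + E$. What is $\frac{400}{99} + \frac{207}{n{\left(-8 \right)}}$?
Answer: $- \frac{347060}{15543} \approx -22.329$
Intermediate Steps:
$y{\left(E \right)} = E^{2} + 4 E$
$u{\left(k,w \right)} = \frac{-2 + w}{-1 + k}$
$n{\left(q \right)} = \frac{3}{20} + q$ ($n{\left(q \right)} = q + \frac{-2 + 5}{-1 + 3 \left(4 + 3\right)} = q + \frac{1}{-1 + 3 \cdot 7} \cdot 3 = q + \frac{1}{-1 + 21} \cdot 3 = q + \frac{1}{20} \cdot 3 = q + \frac{3}{20} = \frac{3}{20} + q$)
$\frac{400}{99} + \frac{207}{n{\left(-8 \right)}} = \frac{400}{99} + \frac{207}{\frac{3}{20} - 8} = 400 \cdot \frac{1}{99} + \frac{207}{- \frac{157}{20}} = \frac{400}{99} + 207 \left(- \frac{20}{157}\right) = \frac{400}{99} - \frac{4140}{157} = - \frac{347060}{15543}$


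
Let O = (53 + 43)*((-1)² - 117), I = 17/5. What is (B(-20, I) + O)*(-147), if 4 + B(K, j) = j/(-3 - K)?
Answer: 8187753/5 ≈ 1.6376e+6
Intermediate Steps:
I = 17/5 (I = 17*(⅕) = 17/5 ≈ 3.4000)
B(K, j) = -4 + j/(-3 - K)
O = -11136 (O = 96*(1 - 117) = 96*(-116) = -11136)
(B(-20, I) + O)*(-147) = ((-12 - 1*17/5 - 4*(-20))/(3 - 20) - 11136)*(-147) = ((-12 - 17/5 + 80)/(-17) - 11136)*(-147) = (-1/17*323/5 - 11136)*(-147) = (-19/5 - 11136)*(-147) = -55699/5*(-147) = 8187753/5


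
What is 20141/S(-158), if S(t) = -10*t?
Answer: 20141/1580 ≈ 12.747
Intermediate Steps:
20141/S(-158) = 20141/((-10*(-158))) = 20141/1580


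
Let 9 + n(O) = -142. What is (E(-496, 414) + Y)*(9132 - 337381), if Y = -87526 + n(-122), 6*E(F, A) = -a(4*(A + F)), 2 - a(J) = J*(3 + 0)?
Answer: 86501489476/3 ≈ 2.8834e+10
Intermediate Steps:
n(O) = -151 (n(O) = -9 - 142 = -151)
a(J) = 2 - 3*J (a(J) = 2 - J*(3 + 0) = 2 - J*3 = 2 - 3*J)
E(F, A) = -⅓ + 2*A + 2*F (E(F, A) = (-(2 - 12*(A + F)))/6 = (-(2 - 3*(4*A + 4*F)))/6 = (-(2 + (-12*A - 12*F)))/6 = (-(2 - 12*A - 12*F))/6 = (-2 + 12*A + 12*F)/6 = -⅓ + 2*A + 2*F)
Y = -87677 (Y = -87526 - 151 = -87677)
(E(-496, 414) + Y)*(9132 - 337381) = ((-⅓ + 2*414 + 2*(-496)) - 87677)*(9132 - 337381) = ((-⅓ + 828 - 992) - 87677)*(-328249) = (-493/3 - 87677)*(-328249) = -263524/3*(-328249) = 86501489476/3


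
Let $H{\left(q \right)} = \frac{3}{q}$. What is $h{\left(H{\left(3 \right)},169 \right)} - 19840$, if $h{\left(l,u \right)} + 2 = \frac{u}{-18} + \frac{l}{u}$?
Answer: $- \frac{60387907}{3042} \approx -19851.0$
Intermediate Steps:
$h{\left(l,u \right)} = -2 - \frac{u}{18} + \frac{l}{u}$ ($h{\left(l,u \right)} = -2 + \left(\frac{u}{-18} + \frac{l}{u}\right) = -2 + \left(u \left(- \frac{1}{18}\right) + \frac{l}{u}\right) = -2 + \left(- \frac{u}{18} + \frac{l}{u}\right) = -2 - \frac{u}{18} + \frac{l}{u}$)
$h{\left(H{\left(3 \right)},169 \right)} - 19840 = \left(-2 - \frac{169}{18} + \frac{3 \cdot \frac{1}{3}}{169}\right) - 19840 = \left(-2 - \frac{169}{18} + 3 \cdot \frac{1}{3} \cdot \frac{1}{169}\right) - 19840 = \left(-2 - \frac{169}{18} + 1 \cdot \frac{1}{169}\right) - 19840 = \left(-2 - \frac{169}{18} + \frac{1}{169}\right) - 19840 = - \frac{34627}{3042} - 19840 = - \frac{60387907}{3042}$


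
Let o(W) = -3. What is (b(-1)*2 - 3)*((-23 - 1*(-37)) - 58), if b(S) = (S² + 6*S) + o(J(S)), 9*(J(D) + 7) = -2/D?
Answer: 836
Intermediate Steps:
J(D) = -7 - 2/(9*D) (J(D) = -7 + (-2/D)/9 = -7 - 2/(9*D))
b(S) = -3 + S² + 6*S (b(S) = (S² + 6*S) - 3 = -3 + S² + 6*S)
(b(-1)*2 - 3)*((-23 - 1*(-37)) - 58) = ((-3 + (-1)² + 6*(-1))*2 - 3)*((-23 - 1*(-37)) - 58) = ((-3 + 1 - 6)*2 - 3)*((-23 + 37) - 58) = (-8*2 - 3)*(14 - 58) = (-16 - 3)*(-44) = -19*(-44) = 836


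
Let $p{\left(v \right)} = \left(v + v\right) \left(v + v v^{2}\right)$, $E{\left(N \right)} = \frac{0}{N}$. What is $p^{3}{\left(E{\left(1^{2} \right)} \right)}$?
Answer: $0$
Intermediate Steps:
$E{\left(N \right)} = 0$
$p{\left(v \right)} = 2 v \left(v + v^{3}\right)$
$p^{3}{\left(E{\left(1^{2} \right)} \right)} = \left(2 \cdot 0^{2} \left(1 + 0^{2}\right)\right)^{3} = \left(2 \cdot 0 \left(1 + 0\right)\right)^{3} = \left(2 \cdot 0 \cdot 1\right)^{3} = 0^{3} = 0$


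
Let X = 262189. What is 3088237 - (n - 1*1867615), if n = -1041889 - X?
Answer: 6259930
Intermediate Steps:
n = -1304078 (n = -1041889 - 1*262189 = -1041889 - 262189 = -1304078)
3088237 - (n - 1*1867615) = 3088237 - (-1304078 - 1*1867615) = 3088237 - (-1304078 - 1867615) = 3088237 - 1*(-3171693) = 3088237 + 3171693 = 6259930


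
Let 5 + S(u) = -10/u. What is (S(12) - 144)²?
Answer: 808201/36 ≈ 22450.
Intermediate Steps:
S(u) = -5 - 10/u
(S(12) - 144)² = ((-5 - 10/12) - 144)² = ((-5 - 10*1/12) - 144)² = ((-5 - ⅚) - 144)² = (-35/6 - 144)² = (-899/6)² = 808201/36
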